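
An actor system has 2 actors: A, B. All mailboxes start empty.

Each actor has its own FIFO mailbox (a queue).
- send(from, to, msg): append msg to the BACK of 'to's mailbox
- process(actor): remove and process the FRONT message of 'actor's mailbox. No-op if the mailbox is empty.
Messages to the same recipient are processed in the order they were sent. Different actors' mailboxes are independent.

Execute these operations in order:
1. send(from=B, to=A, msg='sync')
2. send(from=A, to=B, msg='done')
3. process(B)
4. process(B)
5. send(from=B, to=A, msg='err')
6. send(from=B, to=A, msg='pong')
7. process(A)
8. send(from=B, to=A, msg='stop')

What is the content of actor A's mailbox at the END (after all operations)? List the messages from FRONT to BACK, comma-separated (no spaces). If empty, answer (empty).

After 1 (send(from=B, to=A, msg='sync')): A:[sync] B:[]
After 2 (send(from=A, to=B, msg='done')): A:[sync] B:[done]
After 3 (process(B)): A:[sync] B:[]
After 4 (process(B)): A:[sync] B:[]
After 5 (send(from=B, to=A, msg='err')): A:[sync,err] B:[]
After 6 (send(from=B, to=A, msg='pong')): A:[sync,err,pong] B:[]
After 7 (process(A)): A:[err,pong] B:[]
After 8 (send(from=B, to=A, msg='stop')): A:[err,pong,stop] B:[]

Answer: err,pong,stop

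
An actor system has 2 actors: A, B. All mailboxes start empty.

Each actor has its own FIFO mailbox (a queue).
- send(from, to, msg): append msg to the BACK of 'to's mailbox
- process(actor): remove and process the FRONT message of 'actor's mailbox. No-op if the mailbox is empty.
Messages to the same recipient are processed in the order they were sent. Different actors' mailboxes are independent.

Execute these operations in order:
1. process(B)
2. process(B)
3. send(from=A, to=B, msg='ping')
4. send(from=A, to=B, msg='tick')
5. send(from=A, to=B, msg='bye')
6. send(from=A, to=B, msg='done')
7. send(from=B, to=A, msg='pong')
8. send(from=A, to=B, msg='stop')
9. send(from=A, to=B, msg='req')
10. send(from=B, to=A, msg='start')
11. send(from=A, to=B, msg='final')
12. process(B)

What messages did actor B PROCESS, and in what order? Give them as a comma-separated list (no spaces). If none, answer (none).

Answer: ping

Derivation:
After 1 (process(B)): A:[] B:[]
After 2 (process(B)): A:[] B:[]
After 3 (send(from=A, to=B, msg='ping')): A:[] B:[ping]
After 4 (send(from=A, to=B, msg='tick')): A:[] B:[ping,tick]
After 5 (send(from=A, to=B, msg='bye')): A:[] B:[ping,tick,bye]
After 6 (send(from=A, to=B, msg='done')): A:[] B:[ping,tick,bye,done]
After 7 (send(from=B, to=A, msg='pong')): A:[pong] B:[ping,tick,bye,done]
After 8 (send(from=A, to=B, msg='stop')): A:[pong] B:[ping,tick,bye,done,stop]
After 9 (send(from=A, to=B, msg='req')): A:[pong] B:[ping,tick,bye,done,stop,req]
After 10 (send(from=B, to=A, msg='start')): A:[pong,start] B:[ping,tick,bye,done,stop,req]
After 11 (send(from=A, to=B, msg='final')): A:[pong,start] B:[ping,tick,bye,done,stop,req,final]
After 12 (process(B)): A:[pong,start] B:[tick,bye,done,stop,req,final]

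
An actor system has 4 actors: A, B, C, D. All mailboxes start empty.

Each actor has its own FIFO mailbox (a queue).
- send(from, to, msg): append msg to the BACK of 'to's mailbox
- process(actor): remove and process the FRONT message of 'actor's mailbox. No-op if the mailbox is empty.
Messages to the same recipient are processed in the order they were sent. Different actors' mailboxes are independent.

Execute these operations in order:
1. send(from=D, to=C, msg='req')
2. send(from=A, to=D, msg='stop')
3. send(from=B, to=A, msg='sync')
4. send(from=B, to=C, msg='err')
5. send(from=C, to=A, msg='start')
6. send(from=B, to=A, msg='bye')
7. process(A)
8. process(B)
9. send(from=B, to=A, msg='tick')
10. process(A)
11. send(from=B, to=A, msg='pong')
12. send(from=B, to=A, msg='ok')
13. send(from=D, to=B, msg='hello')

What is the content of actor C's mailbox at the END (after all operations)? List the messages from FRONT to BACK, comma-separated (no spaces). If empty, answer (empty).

After 1 (send(from=D, to=C, msg='req')): A:[] B:[] C:[req] D:[]
After 2 (send(from=A, to=D, msg='stop')): A:[] B:[] C:[req] D:[stop]
After 3 (send(from=B, to=A, msg='sync')): A:[sync] B:[] C:[req] D:[stop]
After 4 (send(from=B, to=C, msg='err')): A:[sync] B:[] C:[req,err] D:[stop]
After 5 (send(from=C, to=A, msg='start')): A:[sync,start] B:[] C:[req,err] D:[stop]
After 6 (send(from=B, to=A, msg='bye')): A:[sync,start,bye] B:[] C:[req,err] D:[stop]
After 7 (process(A)): A:[start,bye] B:[] C:[req,err] D:[stop]
After 8 (process(B)): A:[start,bye] B:[] C:[req,err] D:[stop]
After 9 (send(from=B, to=A, msg='tick')): A:[start,bye,tick] B:[] C:[req,err] D:[stop]
After 10 (process(A)): A:[bye,tick] B:[] C:[req,err] D:[stop]
After 11 (send(from=B, to=A, msg='pong')): A:[bye,tick,pong] B:[] C:[req,err] D:[stop]
After 12 (send(from=B, to=A, msg='ok')): A:[bye,tick,pong,ok] B:[] C:[req,err] D:[stop]
After 13 (send(from=D, to=B, msg='hello')): A:[bye,tick,pong,ok] B:[hello] C:[req,err] D:[stop]

Answer: req,err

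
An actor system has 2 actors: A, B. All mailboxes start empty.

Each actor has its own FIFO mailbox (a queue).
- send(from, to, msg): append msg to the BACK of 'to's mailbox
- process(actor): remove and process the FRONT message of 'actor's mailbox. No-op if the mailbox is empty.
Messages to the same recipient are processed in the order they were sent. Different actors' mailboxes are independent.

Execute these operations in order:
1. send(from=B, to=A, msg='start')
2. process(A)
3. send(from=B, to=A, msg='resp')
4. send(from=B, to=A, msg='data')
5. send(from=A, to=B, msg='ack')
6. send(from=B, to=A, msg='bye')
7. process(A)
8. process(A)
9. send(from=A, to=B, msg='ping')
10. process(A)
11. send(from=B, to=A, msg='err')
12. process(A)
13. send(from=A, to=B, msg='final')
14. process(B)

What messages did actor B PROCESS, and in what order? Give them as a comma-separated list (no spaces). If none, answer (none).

After 1 (send(from=B, to=A, msg='start')): A:[start] B:[]
After 2 (process(A)): A:[] B:[]
After 3 (send(from=B, to=A, msg='resp')): A:[resp] B:[]
After 4 (send(from=B, to=A, msg='data')): A:[resp,data] B:[]
After 5 (send(from=A, to=B, msg='ack')): A:[resp,data] B:[ack]
After 6 (send(from=B, to=A, msg='bye')): A:[resp,data,bye] B:[ack]
After 7 (process(A)): A:[data,bye] B:[ack]
After 8 (process(A)): A:[bye] B:[ack]
After 9 (send(from=A, to=B, msg='ping')): A:[bye] B:[ack,ping]
After 10 (process(A)): A:[] B:[ack,ping]
After 11 (send(from=B, to=A, msg='err')): A:[err] B:[ack,ping]
After 12 (process(A)): A:[] B:[ack,ping]
After 13 (send(from=A, to=B, msg='final')): A:[] B:[ack,ping,final]
After 14 (process(B)): A:[] B:[ping,final]

Answer: ack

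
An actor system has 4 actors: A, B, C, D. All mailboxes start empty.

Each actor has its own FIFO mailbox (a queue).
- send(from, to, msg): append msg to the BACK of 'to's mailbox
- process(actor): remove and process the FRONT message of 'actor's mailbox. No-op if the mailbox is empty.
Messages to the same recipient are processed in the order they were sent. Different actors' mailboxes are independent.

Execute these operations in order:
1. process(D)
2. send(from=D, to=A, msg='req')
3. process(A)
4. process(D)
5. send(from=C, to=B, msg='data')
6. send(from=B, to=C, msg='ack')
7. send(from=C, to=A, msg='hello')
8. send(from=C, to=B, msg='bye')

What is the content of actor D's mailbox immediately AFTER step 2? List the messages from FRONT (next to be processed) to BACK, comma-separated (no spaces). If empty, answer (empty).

After 1 (process(D)): A:[] B:[] C:[] D:[]
After 2 (send(from=D, to=A, msg='req')): A:[req] B:[] C:[] D:[]

(empty)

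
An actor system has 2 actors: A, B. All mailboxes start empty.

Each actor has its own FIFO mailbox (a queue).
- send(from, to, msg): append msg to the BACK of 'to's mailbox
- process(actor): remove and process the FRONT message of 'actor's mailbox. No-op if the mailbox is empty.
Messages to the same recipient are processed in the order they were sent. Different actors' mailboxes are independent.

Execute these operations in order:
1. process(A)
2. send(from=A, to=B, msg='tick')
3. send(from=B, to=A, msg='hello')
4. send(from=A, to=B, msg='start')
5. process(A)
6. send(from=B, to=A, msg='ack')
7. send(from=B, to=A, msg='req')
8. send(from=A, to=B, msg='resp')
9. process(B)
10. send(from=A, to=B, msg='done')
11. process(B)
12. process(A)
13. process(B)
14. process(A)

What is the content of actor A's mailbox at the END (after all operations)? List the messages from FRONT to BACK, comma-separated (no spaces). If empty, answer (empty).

Answer: (empty)

Derivation:
After 1 (process(A)): A:[] B:[]
After 2 (send(from=A, to=B, msg='tick')): A:[] B:[tick]
After 3 (send(from=B, to=A, msg='hello')): A:[hello] B:[tick]
After 4 (send(from=A, to=B, msg='start')): A:[hello] B:[tick,start]
After 5 (process(A)): A:[] B:[tick,start]
After 6 (send(from=B, to=A, msg='ack')): A:[ack] B:[tick,start]
After 7 (send(from=B, to=A, msg='req')): A:[ack,req] B:[tick,start]
After 8 (send(from=A, to=B, msg='resp')): A:[ack,req] B:[tick,start,resp]
After 9 (process(B)): A:[ack,req] B:[start,resp]
After 10 (send(from=A, to=B, msg='done')): A:[ack,req] B:[start,resp,done]
After 11 (process(B)): A:[ack,req] B:[resp,done]
After 12 (process(A)): A:[req] B:[resp,done]
After 13 (process(B)): A:[req] B:[done]
After 14 (process(A)): A:[] B:[done]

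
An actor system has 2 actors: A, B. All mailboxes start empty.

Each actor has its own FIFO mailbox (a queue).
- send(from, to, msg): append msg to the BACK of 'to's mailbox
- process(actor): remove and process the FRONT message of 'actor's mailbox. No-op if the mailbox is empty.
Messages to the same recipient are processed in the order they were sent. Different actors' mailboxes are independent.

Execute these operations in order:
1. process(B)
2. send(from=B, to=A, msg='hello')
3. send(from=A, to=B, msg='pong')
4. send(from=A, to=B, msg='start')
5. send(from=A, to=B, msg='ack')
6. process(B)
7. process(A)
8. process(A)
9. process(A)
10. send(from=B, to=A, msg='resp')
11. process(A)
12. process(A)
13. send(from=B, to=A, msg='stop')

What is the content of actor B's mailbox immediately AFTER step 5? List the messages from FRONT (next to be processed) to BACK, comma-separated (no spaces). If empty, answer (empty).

After 1 (process(B)): A:[] B:[]
After 2 (send(from=B, to=A, msg='hello')): A:[hello] B:[]
After 3 (send(from=A, to=B, msg='pong')): A:[hello] B:[pong]
After 4 (send(from=A, to=B, msg='start')): A:[hello] B:[pong,start]
After 5 (send(from=A, to=B, msg='ack')): A:[hello] B:[pong,start,ack]

pong,start,ack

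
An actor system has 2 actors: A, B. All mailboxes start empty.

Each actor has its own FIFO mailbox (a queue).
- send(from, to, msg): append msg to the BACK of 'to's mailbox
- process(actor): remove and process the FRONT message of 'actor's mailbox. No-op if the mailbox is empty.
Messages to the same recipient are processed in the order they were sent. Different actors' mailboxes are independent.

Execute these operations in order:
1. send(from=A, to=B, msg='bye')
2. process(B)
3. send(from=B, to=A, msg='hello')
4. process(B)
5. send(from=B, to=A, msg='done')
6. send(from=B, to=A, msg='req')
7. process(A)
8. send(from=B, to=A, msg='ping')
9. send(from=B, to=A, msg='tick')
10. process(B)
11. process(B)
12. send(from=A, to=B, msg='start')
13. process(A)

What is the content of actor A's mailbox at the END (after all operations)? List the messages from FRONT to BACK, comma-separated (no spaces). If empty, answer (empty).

After 1 (send(from=A, to=B, msg='bye')): A:[] B:[bye]
After 2 (process(B)): A:[] B:[]
After 3 (send(from=B, to=A, msg='hello')): A:[hello] B:[]
After 4 (process(B)): A:[hello] B:[]
After 5 (send(from=B, to=A, msg='done')): A:[hello,done] B:[]
After 6 (send(from=B, to=A, msg='req')): A:[hello,done,req] B:[]
After 7 (process(A)): A:[done,req] B:[]
After 8 (send(from=B, to=A, msg='ping')): A:[done,req,ping] B:[]
After 9 (send(from=B, to=A, msg='tick')): A:[done,req,ping,tick] B:[]
After 10 (process(B)): A:[done,req,ping,tick] B:[]
After 11 (process(B)): A:[done,req,ping,tick] B:[]
After 12 (send(from=A, to=B, msg='start')): A:[done,req,ping,tick] B:[start]
After 13 (process(A)): A:[req,ping,tick] B:[start]

Answer: req,ping,tick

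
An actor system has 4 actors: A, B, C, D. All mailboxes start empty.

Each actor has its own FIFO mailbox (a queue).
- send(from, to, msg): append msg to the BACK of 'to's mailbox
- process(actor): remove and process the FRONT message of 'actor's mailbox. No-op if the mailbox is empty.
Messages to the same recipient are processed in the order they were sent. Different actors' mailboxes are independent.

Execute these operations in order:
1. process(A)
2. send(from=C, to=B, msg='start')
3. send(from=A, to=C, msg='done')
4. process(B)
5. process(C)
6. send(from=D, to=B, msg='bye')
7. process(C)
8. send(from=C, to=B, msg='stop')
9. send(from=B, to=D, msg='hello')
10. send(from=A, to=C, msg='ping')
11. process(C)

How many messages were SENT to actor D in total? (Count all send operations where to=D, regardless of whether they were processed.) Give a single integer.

Answer: 1

Derivation:
After 1 (process(A)): A:[] B:[] C:[] D:[]
After 2 (send(from=C, to=B, msg='start')): A:[] B:[start] C:[] D:[]
After 3 (send(from=A, to=C, msg='done')): A:[] B:[start] C:[done] D:[]
After 4 (process(B)): A:[] B:[] C:[done] D:[]
After 5 (process(C)): A:[] B:[] C:[] D:[]
After 6 (send(from=D, to=B, msg='bye')): A:[] B:[bye] C:[] D:[]
After 7 (process(C)): A:[] B:[bye] C:[] D:[]
After 8 (send(from=C, to=B, msg='stop')): A:[] B:[bye,stop] C:[] D:[]
After 9 (send(from=B, to=D, msg='hello')): A:[] B:[bye,stop] C:[] D:[hello]
After 10 (send(from=A, to=C, msg='ping')): A:[] B:[bye,stop] C:[ping] D:[hello]
After 11 (process(C)): A:[] B:[bye,stop] C:[] D:[hello]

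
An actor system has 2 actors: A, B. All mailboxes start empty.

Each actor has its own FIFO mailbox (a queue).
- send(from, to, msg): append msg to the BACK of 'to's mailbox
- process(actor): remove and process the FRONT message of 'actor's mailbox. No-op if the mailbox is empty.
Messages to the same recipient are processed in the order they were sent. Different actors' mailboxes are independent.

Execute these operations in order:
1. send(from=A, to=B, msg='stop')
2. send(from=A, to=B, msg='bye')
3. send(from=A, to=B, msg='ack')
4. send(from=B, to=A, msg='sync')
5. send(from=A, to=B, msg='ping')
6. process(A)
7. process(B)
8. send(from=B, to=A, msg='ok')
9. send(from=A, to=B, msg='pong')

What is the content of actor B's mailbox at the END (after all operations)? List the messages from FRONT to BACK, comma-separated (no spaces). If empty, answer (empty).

Answer: bye,ack,ping,pong

Derivation:
After 1 (send(from=A, to=B, msg='stop')): A:[] B:[stop]
After 2 (send(from=A, to=B, msg='bye')): A:[] B:[stop,bye]
After 3 (send(from=A, to=B, msg='ack')): A:[] B:[stop,bye,ack]
After 4 (send(from=B, to=A, msg='sync')): A:[sync] B:[stop,bye,ack]
After 5 (send(from=A, to=B, msg='ping')): A:[sync] B:[stop,bye,ack,ping]
After 6 (process(A)): A:[] B:[stop,bye,ack,ping]
After 7 (process(B)): A:[] B:[bye,ack,ping]
After 8 (send(from=B, to=A, msg='ok')): A:[ok] B:[bye,ack,ping]
After 9 (send(from=A, to=B, msg='pong')): A:[ok] B:[bye,ack,ping,pong]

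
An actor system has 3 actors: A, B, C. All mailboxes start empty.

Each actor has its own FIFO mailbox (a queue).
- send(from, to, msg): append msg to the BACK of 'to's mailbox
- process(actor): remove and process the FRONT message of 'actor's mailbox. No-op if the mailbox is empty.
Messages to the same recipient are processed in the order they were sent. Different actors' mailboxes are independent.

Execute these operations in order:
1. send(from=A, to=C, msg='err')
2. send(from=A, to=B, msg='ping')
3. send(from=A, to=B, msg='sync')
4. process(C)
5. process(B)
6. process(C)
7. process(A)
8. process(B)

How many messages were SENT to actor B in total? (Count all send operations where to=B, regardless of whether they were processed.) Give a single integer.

After 1 (send(from=A, to=C, msg='err')): A:[] B:[] C:[err]
After 2 (send(from=A, to=B, msg='ping')): A:[] B:[ping] C:[err]
After 3 (send(from=A, to=B, msg='sync')): A:[] B:[ping,sync] C:[err]
After 4 (process(C)): A:[] B:[ping,sync] C:[]
After 5 (process(B)): A:[] B:[sync] C:[]
After 6 (process(C)): A:[] B:[sync] C:[]
After 7 (process(A)): A:[] B:[sync] C:[]
After 8 (process(B)): A:[] B:[] C:[]

Answer: 2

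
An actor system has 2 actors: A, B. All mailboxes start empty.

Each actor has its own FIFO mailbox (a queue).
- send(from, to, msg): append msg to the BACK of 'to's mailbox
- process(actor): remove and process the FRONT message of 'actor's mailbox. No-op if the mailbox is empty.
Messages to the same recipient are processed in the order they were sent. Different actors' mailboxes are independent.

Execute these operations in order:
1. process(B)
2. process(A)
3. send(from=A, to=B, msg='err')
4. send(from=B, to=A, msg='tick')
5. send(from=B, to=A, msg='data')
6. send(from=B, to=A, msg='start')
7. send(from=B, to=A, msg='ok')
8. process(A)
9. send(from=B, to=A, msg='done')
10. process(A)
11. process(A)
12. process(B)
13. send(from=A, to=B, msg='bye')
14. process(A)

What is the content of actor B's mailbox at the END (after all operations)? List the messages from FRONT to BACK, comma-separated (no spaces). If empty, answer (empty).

After 1 (process(B)): A:[] B:[]
After 2 (process(A)): A:[] B:[]
After 3 (send(from=A, to=B, msg='err')): A:[] B:[err]
After 4 (send(from=B, to=A, msg='tick')): A:[tick] B:[err]
After 5 (send(from=B, to=A, msg='data')): A:[tick,data] B:[err]
After 6 (send(from=B, to=A, msg='start')): A:[tick,data,start] B:[err]
After 7 (send(from=B, to=A, msg='ok')): A:[tick,data,start,ok] B:[err]
After 8 (process(A)): A:[data,start,ok] B:[err]
After 9 (send(from=B, to=A, msg='done')): A:[data,start,ok,done] B:[err]
After 10 (process(A)): A:[start,ok,done] B:[err]
After 11 (process(A)): A:[ok,done] B:[err]
After 12 (process(B)): A:[ok,done] B:[]
After 13 (send(from=A, to=B, msg='bye')): A:[ok,done] B:[bye]
After 14 (process(A)): A:[done] B:[bye]

Answer: bye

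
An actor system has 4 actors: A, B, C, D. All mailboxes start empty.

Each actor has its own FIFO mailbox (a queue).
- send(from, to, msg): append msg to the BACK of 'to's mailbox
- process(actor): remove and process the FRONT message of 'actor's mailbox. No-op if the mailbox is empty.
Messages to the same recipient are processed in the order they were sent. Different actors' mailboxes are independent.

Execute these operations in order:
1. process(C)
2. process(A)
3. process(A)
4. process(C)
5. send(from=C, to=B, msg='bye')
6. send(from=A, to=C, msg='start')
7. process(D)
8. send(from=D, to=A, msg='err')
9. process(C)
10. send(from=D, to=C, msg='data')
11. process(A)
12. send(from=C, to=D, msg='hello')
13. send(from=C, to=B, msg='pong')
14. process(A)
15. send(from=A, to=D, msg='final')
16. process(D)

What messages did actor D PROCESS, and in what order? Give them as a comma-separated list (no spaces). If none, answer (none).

After 1 (process(C)): A:[] B:[] C:[] D:[]
After 2 (process(A)): A:[] B:[] C:[] D:[]
After 3 (process(A)): A:[] B:[] C:[] D:[]
After 4 (process(C)): A:[] B:[] C:[] D:[]
After 5 (send(from=C, to=B, msg='bye')): A:[] B:[bye] C:[] D:[]
After 6 (send(from=A, to=C, msg='start')): A:[] B:[bye] C:[start] D:[]
After 7 (process(D)): A:[] B:[bye] C:[start] D:[]
After 8 (send(from=D, to=A, msg='err')): A:[err] B:[bye] C:[start] D:[]
After 9 (process(C)): A:[err] B:[bye] C:[] D:[]
After 10 (send(from=D, to=C, msg='data')): A:[err] B:[bye] C:[data] D:[]
After 11 (process(A)): A:[] B:[bye] C:[data] D:[]
After 12 (send(from=C, to=D, msg='hello')): A:[] B:[bye] C:[data] D:[hello]
After 13 (send(from=C, to=B, msg='pong')): A:[] B:[bye,pong] C:[data] D:[hello]
After 14 (process(A)): A:[] B:[bye,pong] C:[data] D:[hello]
After 15 (send(from=A, to=D, msg='final')): A:[] B:[bye,pong] C:[data] D:[hello,final]
After 16 (process(D)): A:[] B:[bye,pong] C:[data] D:[final]

Answer: hello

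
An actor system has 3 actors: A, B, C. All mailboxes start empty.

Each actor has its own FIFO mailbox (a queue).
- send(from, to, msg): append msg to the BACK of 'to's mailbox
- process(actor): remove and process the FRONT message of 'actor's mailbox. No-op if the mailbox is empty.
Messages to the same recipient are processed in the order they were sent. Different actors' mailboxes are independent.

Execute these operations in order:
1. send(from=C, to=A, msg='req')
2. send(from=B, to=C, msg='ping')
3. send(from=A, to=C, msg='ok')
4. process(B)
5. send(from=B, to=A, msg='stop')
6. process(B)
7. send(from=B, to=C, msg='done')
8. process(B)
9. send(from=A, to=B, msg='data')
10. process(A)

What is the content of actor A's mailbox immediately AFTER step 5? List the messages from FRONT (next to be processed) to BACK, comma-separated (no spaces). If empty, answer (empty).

After 1 (send(from=C, to=A, msg='req')): A:[req] B:[] C:[]
After 2 (send(from=B, to=C, msg='ping')): A:[req] B:[] C:[ping]
After 3 (send(from=A, to=C, msg='ok')): A:[req] B:[] C:[ping,ok]
After 4 (process(B)): A:[req] B:[] C:[ping,ok]
After 5 (send(from=B, to=A, msg='stop')): A:[req,stop] B:[] C:[ping,ok]

req,stop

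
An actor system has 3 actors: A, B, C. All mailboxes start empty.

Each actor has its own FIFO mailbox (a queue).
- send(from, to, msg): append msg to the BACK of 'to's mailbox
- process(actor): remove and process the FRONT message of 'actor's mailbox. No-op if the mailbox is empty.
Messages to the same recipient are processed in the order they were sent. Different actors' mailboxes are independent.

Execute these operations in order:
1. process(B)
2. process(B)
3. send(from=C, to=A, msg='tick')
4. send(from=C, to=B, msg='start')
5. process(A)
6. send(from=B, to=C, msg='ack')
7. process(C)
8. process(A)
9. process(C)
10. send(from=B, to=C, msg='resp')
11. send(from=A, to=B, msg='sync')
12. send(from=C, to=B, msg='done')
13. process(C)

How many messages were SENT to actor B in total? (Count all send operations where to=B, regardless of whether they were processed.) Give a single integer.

After 1 (process(B)): A:[] B:[] C:[]
After 2 (process(B)): A:[] B:[] C:[]
After 3 (send(from=C, to=A, msg='tick')): A:[tick] B:[] C:[]
After 4 (send(from=C, to=B, msg='start')): A:[tick] B:[start] C:[]
After 5 (process(A)): A:[] B:[start] C:[]
After 6 (send(from=B, to=C, msg='ack')): A:[] B:[start] C:[ack]
After 7 (process(C)): A:[] B:[start] C:[]
After 8 (process(A)): A:[] B:[start] C:[]
After 9 (process(C)): A:[] B:[start] C:[]
After 10 (send(from=B, to=C, msg='resp')): A:[] B:[start] C:[resp]
After 11 (send(from=A, to=B, msg='sync')): A:[] B:[start,sync] C:[resp]
After 12 (send(from=C, to=B, msg='done')): A:[] B:[start,sync,done] C:[resp]
After 13 (process(C)): A:[] B:[start,sync,done] C:[]

Answer: 3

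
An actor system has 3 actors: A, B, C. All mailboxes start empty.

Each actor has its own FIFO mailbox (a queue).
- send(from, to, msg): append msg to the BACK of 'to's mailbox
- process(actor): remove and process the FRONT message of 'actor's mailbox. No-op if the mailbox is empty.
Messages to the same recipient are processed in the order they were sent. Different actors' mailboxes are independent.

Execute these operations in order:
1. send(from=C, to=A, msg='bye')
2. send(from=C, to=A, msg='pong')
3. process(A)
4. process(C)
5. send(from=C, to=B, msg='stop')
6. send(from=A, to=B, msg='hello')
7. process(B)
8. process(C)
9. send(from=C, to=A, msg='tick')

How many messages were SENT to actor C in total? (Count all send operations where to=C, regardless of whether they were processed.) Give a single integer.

After 1 (send(from=C, to=A, msg='bye')): A:[bye] B:[] C:[]
After 2 (send(from=C, to=A, msg='pong')): A:[bye,pong] B:[] C:[]
After 3 (process(A)): A:[pong] B:[] C:[]
After 4 (process(C)): A:[pong] B:[] C:[]
After 5 (send(from=C, to=B, msg='stop')): A:[pong] B:[stop] C:[]
After 6 (send(from=A, to=B, msg='hello')): A:[pong] B:[stop,hello] C:[]
After 7 (process(B)): A:[pong] B:[hello] C:[]
After 8 (process(C)): A:[pong] B:[hello] C:[]
After 9 (send(from=C, to=A, msg='tick')): A:[pong,tick] B:[hello] C:[]

Answer: 0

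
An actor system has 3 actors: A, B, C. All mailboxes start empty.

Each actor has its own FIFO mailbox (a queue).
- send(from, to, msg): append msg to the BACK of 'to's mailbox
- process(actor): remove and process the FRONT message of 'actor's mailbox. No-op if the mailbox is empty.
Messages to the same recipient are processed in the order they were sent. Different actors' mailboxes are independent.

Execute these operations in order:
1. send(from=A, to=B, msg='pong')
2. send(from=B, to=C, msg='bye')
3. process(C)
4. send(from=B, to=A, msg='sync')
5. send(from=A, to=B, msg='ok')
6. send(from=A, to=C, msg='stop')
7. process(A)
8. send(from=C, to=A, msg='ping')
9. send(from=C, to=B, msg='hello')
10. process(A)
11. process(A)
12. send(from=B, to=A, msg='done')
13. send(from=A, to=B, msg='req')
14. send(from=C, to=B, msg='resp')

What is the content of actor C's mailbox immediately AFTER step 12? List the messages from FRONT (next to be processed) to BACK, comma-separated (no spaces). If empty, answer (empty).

After 1 (send(from=A, to=B, msg='pong')): A:[] B:[pong] C:[]
After 2 (send(from=B, to=C, msg='bye')): A:[] B:[pong] C:[bye]
After 3 (process(C)): A:[] B:[pong] C:[]
After 4 (send(from=B, to=A, msg='sync')): A:[sync] B:[pong] C:[]
After 5 (send(from=A, to=B, msg='ok')): A:[sync] B:[pong,ok] C:[]
After 6 (send(from=A, to=C, msg='stop')): A:[sync] B:[pong,ok] C:[stop]
After 7 (process(A)): A:[] B:[pong,ok] C:[stop]
After 8 (send(from=C, to=A, msg='ping')): A:[ping] B:[pong,ok] C:[stop]
After 9 (send(from=C, to=B, msg='hello')): A:[ping] B:[pong,ok,hello] C:[stop]
After 10 (process(A)): A:[] B:[pong,ok,hello] C:[stop]
After 11 (process(A)): A:[] B:[pong,ok,hello] C:[stop]
After 12 (send(from=B, to=A, msg='done')): A:[done] B:[pong,ok,hello] C:[stop]

stop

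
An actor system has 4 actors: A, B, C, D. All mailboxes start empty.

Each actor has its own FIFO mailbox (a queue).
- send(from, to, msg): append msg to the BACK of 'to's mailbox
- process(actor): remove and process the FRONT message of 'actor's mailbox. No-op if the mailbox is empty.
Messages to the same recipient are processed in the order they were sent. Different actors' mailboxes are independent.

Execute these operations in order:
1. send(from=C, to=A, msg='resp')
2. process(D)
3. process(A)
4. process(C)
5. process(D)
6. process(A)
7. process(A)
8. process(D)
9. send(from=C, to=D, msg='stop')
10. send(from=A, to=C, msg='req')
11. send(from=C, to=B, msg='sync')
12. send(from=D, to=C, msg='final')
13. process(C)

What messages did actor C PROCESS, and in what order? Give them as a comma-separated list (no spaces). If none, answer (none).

After 1 (send(from=C, to=A, msg='resp')): A:[resp] B:[] C:[] D:[]
After 2 (process(D)): A:[resp] B:[] C:[] D:[]
After 3 (process(A)): A:[] B:[] C:[] D:[]
After 4 (process(C)): A:[] B:[] C:[] D:[]
After 5 (process(D)): A:[] B:[] C:[] D:[]
After 6 (process(A)): A:[] B:[] C:[] D:[]
After 7 (process(A)): A:[] B:[] C:[] D:[]
After 8 (process(D)): A:[] B:[] C:[] D:[]
After 9 (send(from=C, to=D, msg='stop')): A:[] B:[] C:[] D:[stop]
After 10 (send(from=A, to=C, msg='req')): A:[] B:[] C:[req] D:[stop]
After 11 (send(from=C, to=B, msg='sync')): A:[] B:[sync] C:[req] D:[stop]
After 12 (send(from=D, to=C, msg='final')): A:[] B:[sync] C:[req,final] D:[stop]
After 13 (process(C)): A:[] B:[sync] C:[final] D:[stop]

Answer: req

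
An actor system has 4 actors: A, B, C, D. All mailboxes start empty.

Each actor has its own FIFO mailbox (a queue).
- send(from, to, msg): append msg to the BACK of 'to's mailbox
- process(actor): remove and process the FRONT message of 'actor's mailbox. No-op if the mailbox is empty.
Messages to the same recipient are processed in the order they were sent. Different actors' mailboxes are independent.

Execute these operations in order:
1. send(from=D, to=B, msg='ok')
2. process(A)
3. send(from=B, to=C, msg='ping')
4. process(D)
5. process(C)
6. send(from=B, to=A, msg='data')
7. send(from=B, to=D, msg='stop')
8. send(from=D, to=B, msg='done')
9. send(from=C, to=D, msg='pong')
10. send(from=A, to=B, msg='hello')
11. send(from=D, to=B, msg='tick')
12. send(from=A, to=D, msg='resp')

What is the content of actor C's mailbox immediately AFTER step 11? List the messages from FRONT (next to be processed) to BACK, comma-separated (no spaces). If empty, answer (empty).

After 1 (send(from=D, to=B, msg='ok')): A:[] B:[ok] C:[] D:[]
After 2 (process(A)): A:[] B:[ok] C:[] D:[]
After 3 (send(from=B, to=C, msg='ping')): A:[] B:[ok] C:[ping] D:[]
After 4 (process(D)): A:[] B:[ok] C:[ping] D:[]
After 5 (process(C)): A:[] B:[ok] C:[] D:[]
After 6 (send(from=B, to=A, msg='data')): A:[data] B:[ok] C:[] D:[]
After 7 (send(from=B, to=D, msg='stop')): A:[data] B:[ok] C:[] D:[stop]
After 8 (send(from=D, to=B, msg='done')): A:[data] B:[ok,done] C:[] D:[stop]
After 9 (send(from=C, to=D, msg='pong')): A:[data] B:[ok,done] C:[] D:[stop,pong]
After 10 (send(from=A, to=B, msg='hello')): A:[data] B:[ok,done,hello] C:[] D:[stop,pong]
After 11 (send(from=D, to=B, msg='tick')): A:[data] B:[ok,done,hello,tick] C:[] D:[stop,pong]

(empty)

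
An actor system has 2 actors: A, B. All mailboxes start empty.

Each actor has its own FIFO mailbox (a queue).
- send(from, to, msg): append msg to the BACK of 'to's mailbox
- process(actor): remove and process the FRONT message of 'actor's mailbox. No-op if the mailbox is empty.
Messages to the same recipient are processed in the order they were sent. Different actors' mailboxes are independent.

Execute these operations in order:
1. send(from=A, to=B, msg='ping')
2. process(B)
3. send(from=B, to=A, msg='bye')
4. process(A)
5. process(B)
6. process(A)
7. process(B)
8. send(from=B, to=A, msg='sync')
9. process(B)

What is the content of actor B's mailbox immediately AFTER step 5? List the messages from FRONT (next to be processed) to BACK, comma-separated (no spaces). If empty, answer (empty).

After 1 (send(from=A, to=B, msg='ping')): A:[] B:[ping]
After 2 (process(B)): A:[] B:[]
After 3 (send(from=B, to=A, msg='bye')): A:[bye] B:[]
After 4 (process(A)): A:[] B:[]
After 5 (process(B)): A:[] B:[]

(empty)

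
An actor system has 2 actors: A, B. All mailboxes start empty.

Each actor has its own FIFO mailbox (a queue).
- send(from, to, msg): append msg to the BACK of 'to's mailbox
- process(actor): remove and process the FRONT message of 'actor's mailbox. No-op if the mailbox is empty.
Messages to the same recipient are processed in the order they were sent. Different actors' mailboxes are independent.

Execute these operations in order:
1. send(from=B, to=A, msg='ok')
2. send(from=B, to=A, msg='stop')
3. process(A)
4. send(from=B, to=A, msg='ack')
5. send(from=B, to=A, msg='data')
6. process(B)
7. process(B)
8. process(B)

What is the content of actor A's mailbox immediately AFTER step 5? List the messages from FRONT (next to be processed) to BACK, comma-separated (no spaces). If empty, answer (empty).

After 1 (send(from=B, to=A, msg='ok')): A:[ok] B:[]
After 2 (send(from=B, to=A, msg='stop')): A:[ok,stop] B:[]
After 3 (process(A)): A:[stop] B:[]
After 4 (send(from=B, to=A, msg='ack')): A:[stop,ack] B:[]
After 5 (send(from=B, to=A, msg='data')): A:[stop,ack,data] B:[]

stop,ack,data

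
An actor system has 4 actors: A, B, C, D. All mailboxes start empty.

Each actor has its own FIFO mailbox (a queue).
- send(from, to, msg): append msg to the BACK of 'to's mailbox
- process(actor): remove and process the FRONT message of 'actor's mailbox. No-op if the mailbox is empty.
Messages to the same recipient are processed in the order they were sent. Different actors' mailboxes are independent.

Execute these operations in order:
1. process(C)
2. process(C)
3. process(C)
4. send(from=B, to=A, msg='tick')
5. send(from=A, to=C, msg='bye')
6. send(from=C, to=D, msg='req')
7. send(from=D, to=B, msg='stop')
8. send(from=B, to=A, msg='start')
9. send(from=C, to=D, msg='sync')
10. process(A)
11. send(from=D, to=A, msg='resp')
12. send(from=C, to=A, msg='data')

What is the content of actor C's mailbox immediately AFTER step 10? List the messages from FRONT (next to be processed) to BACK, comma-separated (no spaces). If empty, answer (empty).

After 1 (process(C)): A:[] B:[] C:[] D:[]
After 2 (process(C)): A:[] B:[] C:[] D:[]
After 3 (process(C)): A:[] B:[] C:[] D:[]
After 4 (send(from=B, to=A, msg='tick')): A:[tick] B:[] C:[] D:[]
After 5 (send(from=A, to=C, msg='bye')): A:[tick] B:[] C:[bye] D:[]
After 6 (send(from=C, to=D, msg='req')): A:[tick] B:[] C:[bye] D:[req]
After 7 (send(from=D, to=B, msg='stop')): A:[tick] B:[stop] C:[bye] D:[req]
After 8 (send(from=B, to=A, msg='start')): A:[tick,start] B:[stop] C:[bye] D:[req]
After 9 (send(from=C, to=D, msg='sync')): A:[tick,start] B:[stop] C:[bye] D:[req,sync]
After 10 (process(A)): A:[start] B:[stop] C:[bye] D:[req,sync]

bye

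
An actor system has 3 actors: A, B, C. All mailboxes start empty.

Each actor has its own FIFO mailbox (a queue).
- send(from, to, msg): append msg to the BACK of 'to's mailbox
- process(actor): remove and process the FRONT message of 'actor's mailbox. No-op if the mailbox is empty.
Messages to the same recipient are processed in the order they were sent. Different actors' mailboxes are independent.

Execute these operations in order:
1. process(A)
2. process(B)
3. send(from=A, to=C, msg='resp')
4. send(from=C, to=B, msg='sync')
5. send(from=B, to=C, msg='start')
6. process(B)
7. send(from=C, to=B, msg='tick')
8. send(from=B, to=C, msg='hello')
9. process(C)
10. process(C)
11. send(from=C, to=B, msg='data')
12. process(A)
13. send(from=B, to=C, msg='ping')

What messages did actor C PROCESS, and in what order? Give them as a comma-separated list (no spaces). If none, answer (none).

After 1 (process(A)): A:[] B:[] C:[]
After 2 (process(B)): A:[] B:[] C:[]
After 3 (send(from=A, to=C, msg='resp')): A:[] B:[] C:[resp]
After 4 (send(from=C, to=B, msg='sync')): A:[] B:[sync] C:[resp]
After 5 (send(from=B, to=C, msg='start')): A:[] B:[sync] C:[resp,start]
After 6 (process(B)): A:[] B:[] C:[resp,start]
After 7 (send(from=C, to=B, msg='tick')): A:[] B:[tick] C:[resp,start]
After 8 (send(from=B, to=C, msg='hello')): A:[] B:[tick] C:[resp,start,hello]
After 9 (process(C)): A:[] B:[tick] C:[start,hello]
After 10 (process(C)): A:[] B:[tick] C:[hello]
After 11 (send(from=C, to=B, msg='data')): A:[] B:[tick,data] C:[hello]
After 12 (process(A)): A:[] B:[tick,data] C:[hello]
After 13 (send(from=B, to=C, msg='ping')): A:[] B:[tick,data] C:[hello,ping]

Answer: resp,start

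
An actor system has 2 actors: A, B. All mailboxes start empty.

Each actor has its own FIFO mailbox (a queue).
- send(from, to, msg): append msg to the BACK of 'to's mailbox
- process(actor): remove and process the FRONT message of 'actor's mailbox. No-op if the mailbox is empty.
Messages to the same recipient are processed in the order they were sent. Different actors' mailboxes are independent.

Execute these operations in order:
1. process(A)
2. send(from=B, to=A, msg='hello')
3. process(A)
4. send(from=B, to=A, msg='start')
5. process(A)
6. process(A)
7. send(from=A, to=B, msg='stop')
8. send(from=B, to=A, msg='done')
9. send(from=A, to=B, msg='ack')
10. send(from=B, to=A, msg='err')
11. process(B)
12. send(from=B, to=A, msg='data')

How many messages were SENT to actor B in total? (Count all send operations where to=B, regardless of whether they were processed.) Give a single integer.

Answer: 2

Derivation:
After 1 (process(A)): A:[] B:[]
After 2 (send(from=B, to=A, msg='hello')): A:[hello] B:[]
After 3 (process(A)): A:[] B:[]
After 4 (send(from=B, to=A, msg='start')): A:[start] B:[]
After 5 (process(A)): A:[] B:[]
After 6 (process(A)): A:[] B:[]
After 7 (send(from=A, to=B, msg='stop')): A:[] B:[stop]
After 8 (send(from=B, to=A, msg='done')): A:[done] B:[stop]
After 9 (send(from=A, to=B, msg='ack')): A:[done] B:[stop,ack]
After 10 (send(from=B, to=A, msg='err')): A:[done,err] B:[stop,ack]
After 11 (process(B)): A:[done,err] B:[ack]
After 12 (send(from=B, to=A, msg='data')): A:[done,err,data] B:[ack]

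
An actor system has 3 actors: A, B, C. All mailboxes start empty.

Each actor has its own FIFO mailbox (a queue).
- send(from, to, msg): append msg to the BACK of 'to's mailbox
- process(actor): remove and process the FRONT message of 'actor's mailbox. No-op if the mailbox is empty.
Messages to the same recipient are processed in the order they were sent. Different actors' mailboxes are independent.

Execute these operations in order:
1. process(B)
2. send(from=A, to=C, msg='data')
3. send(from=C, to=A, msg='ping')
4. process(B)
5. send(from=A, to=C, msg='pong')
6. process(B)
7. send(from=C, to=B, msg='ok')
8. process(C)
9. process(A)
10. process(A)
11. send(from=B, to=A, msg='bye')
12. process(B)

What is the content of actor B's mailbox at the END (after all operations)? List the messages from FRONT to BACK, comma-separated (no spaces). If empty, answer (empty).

After 1 (process(B)): A:[] B:[] C:[]
After 2 (send(from=A, to=C, msg='data')): A:[] B:[] C:[data]
After 3 (send(from=C, to=A, msg='ping')): A:[ping] B:[] C:[data]
After 4 (process(B)): A:[ping] B:[] C:[data]
After 5 (send(from=A, to=C, msg='pong')): A:[ping] B:[] C:[data,pong]
After 6 (process(B)): A:[ping] B:[] C:[data,pong]
After 7 (send(from=C, to=B, msg='ok')): A:[ping] B:[ok] C:[data,pong]
After 8 (process(C)): A:[ping] B:[ok] C:[pong]
After 9 (process(A)): A:[] B:[ok] C:[pong]
After 10 (process(A)): A:[] B:[ok] C:[pong]
After 11 (send(from=B, to=A, msg='bye')): A:[bye] B:[ok] C:[pong]
After 12 (process(B)): A:[bye] B:[] C:[pong]

Answer: (empty)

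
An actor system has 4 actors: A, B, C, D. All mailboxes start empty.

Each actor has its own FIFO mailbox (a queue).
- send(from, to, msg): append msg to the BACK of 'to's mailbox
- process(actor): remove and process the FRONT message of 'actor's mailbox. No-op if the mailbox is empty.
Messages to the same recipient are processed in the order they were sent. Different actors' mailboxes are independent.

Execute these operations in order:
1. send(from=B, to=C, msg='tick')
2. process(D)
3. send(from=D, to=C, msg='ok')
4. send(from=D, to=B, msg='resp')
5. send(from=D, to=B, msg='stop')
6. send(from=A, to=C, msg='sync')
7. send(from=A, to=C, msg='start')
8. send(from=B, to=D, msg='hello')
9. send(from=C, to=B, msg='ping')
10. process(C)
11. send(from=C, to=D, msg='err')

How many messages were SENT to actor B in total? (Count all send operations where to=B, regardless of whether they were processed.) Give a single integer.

After 1 (send(from=B, to=C, msg='tick')): A:[] B:[] C:[tick] D:[]
After 2 (process(D)): A:[] B:[] C:[tick] D:[]
After 3 (send(from=D, to=C, msg='ok')): A:[] B:[] C:[tick,ok] D:[]
After 4 (send(from=D, to=B, msg='resp')): A:[] B:[resp] C:[tick,ok] D:[]
After 5 (send(from=D, to=B, msg='stop')): A:[] B:[resp,stop] C:[tick,ok] D:[]
After 6 (send(from=A, to=C, msg='sync')): A:[] B:[resp,stop] C:[tick,ok,sync] D:[]
After 7 (send(from=A, to=C, msg='start')): A:[] B:[resp,stop] C:[tick,ok,sync,start] D:[]
After 8 (send(from=B, to=D, msg='hello')): A:[] B:[resp,stop] C:[tick,ok,sync,start] D:[hello]
After 9 (send(from=C, to=B, msg='ping')): A:[] B:[resp,stop,ping] C:[tick,ok,sync,start] D:[hello]
After 10 (process(C)): A:[] B:[resp,stop,ping] C:[ok,sync,start] D:[hello]
After 11 (send(from=C, to=D, msg='err')): A:[] B:[resp,stop,ping] C:[ok,sync,start] D:[hello,err]

Answer: 3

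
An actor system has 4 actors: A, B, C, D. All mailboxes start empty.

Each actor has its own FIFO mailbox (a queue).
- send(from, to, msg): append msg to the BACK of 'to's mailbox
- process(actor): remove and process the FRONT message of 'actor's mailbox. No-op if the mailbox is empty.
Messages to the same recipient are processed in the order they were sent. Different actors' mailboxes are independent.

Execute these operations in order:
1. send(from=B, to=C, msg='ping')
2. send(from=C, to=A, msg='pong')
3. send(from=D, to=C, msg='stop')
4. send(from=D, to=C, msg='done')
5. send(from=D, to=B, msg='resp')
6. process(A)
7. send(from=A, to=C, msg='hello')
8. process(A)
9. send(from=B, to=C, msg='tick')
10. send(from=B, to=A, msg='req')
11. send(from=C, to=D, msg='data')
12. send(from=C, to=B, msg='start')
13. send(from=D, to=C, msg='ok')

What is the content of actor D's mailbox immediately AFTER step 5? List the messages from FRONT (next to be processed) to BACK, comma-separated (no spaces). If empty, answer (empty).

After 1 (send(from=B, to=C, msg='ping')): A:[] B:[] C:[ping] D:[]
After 2 (send(from=C, to=A, msg='pong')): A:[pong] B:[] C:[ping] D:[]
After 3 (send(from=D, to=C, msg='stop')): A:[pong] B:[] C:[ping,stop] D:[]
After 4 (send(from=D, to=C, msg='done')): A:[pong] B:[] C:[ping,stop,done] D:[]
After 5 (send(from=D, to=B, msg='resp')): A:[pong] B:[resp] C:[ping,stop,done] D:[]

(empty)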